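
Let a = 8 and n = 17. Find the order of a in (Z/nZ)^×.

8

Since 8 ∈ (Z/17Z)^×, its order divides φ(17) = 17 − 1 = 16 = 2^4.
Divisors of 16: 1, 2, 4, 8, 16.
Check 8^d mod 17 for each divisor in increasing order:
8^1 ≡ 8 (mod 17)
8^2 ≡ 13 (mod 17)
8^4 ≡ 16 (mod 17)
8^8 ≡ 1 (mod 17) ✓
So ord_17(8) = 8.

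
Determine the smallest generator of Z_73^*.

5

φ(73) = 73 − 1 = 72 = 2^3 · 3^2.
Test candidates g = 2, 3, … against the prime factors q ∈ {2, 3} of φ(73): g is a generator iff g^(72/q) ≢ 1 for every such q.
g = 2: 2^36 ≡ 1 — hits 1, so not a primitive root.
g = 3: 3^36 ≡ 1 — hits 1, so not a primitive root.
g = 4: 4^36 ≡ 1 — hits 1, so not a primitive root.
g = 5: 5^36 ≡ 72; 5^24 ≡ 8 — none is 1, so 5 is a primitive root.
Hence the least primitive root of 73 is 5.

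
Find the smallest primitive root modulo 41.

φ(41) = 41 − 1 = 40 = 2^3 · 5.
Test candidates g = 2, 3, … against the prime factors q ∈ {2, 5} of φ(41): g is a generator iff g^(40/q) ≢ 1 for every such q.
g = 2: 2^20 ≡ 1 — hits 1, so not a primitive root.
g = 3: 3^20 ≡ 40; 3^8 ≡ 1 — hits 1, so not a primitive root.
g = 4: 4^20 ≡ 1 — hits 1, so not a primitive root.
g = 5: 5^20 ≡ 1 — hits 1, so not a primitive root.
g = 6: 6^20 ≡ 40; 6^8 ≡ 10 — none is 1, so 6 is a primitive root.
So 6 is the smallest generator of (Z/41Z)^×.

6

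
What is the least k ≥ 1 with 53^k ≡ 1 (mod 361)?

342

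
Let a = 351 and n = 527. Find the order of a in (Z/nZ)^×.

240

ord(351) | φ(527) = φ(17·31) = (17−1)·(31−1) = 16·30 = 480 = 2^5 · 3 · 5.
Divisors of 480: 1, 2, 3, 4, 5, 6, 8, 10, 12, 15, 16, 20, 24, 30, 32, 40, 48, 60, 80, 96, 120, 160, 240, 480.
Check 351^d mod 527 for each divisor in increasing order:
351^1 ≡ 351
351^2 ≡ 410
351^3 ≡ 39
351^4 ≡ 514
351^5 ≡ 180
351^6 ≡ 467
351^8 ≡ 169
351^10 ≡ 253
351^12 ≡ 438
351^15 ≡ 218
351^16 ≡ 103
351^20 ≡ 242
351^24 ≡ 16
351^30 ≡ 94
351^32 ≡ 69
351^40 ≡ 67
351^48 ≡ 256
351^60 ≡ 404
351^80 ≡ 273
351^96 ≡ 188
351^120 ≡ 373
351^160 ≡ 222
351^240 ≡ 1
So ord_527(351) = 240.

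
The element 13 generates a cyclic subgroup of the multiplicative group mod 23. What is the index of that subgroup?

2

Since 13 ∈ (Z/23Z)^×, its order divides φ(23) = 23 − 1 = 22 = 2 · 11.
Divisors of 22: 1, 2, 11, 22.
Evaluate successive powers at the divisors of 22:
13^1 ≡ 13
13^2 ≡ 8
13^11 ≡ 1
Thus |⟨13⟩| = ord(13) = 11.
[(Z/23Z)^× : ⟨13⟩] = 22/11 = 2.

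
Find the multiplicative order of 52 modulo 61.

ord(52) | φ(61) = 61 − 1 = 60 = 2^2 · 3 · 5.
Divisors of 60: 1, 2, 3, 4, 5, 6, 10, 12, 15, 20, 30, 60.
Evaluate successive powers at the divisors of 60:
52^1 ≡ 52
52^2 ≡ 20
52^3 ≡ 3
52^4 ≡ 34
52^5 ≡ 60
52^6 ≡ 9
52^10 ≡ 1
Therefore the multiplicative order of 52 modulo 61 is 10.

10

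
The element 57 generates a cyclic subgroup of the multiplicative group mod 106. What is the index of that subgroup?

ord(57) | φ(106) = φ(2)·φ(53) = 1·52 = 52 = 2^2 · 13.
Divisors of 52: 1, 2, 4, 13, 26, 52.
Test each divisor d:
57^1 ≡ 57 (mod 106)
57^2 ≡ 69 (mod 106)
57^4 ≡ 97 (mod 106)
57^13 ≡ 105 (mod 106)
57^26 ≡ 1 (mod 106) ✓
The order of 57 is 26, so the subgroup it generates has 26 elements.
[(Z/106Z)^× : ⟨57⟩] = 52/26 = 2.

2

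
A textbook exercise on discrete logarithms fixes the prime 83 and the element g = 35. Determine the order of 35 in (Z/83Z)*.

82

ord(35) | φ(83) = 83 − 1 = 82 = 2 · 41.
Divisors of 82: 1, 2, 41, 82.
Compute 35^d (mod 83) for the divisors d until we hit 1:
35^1 ≡ 35
35^2 ≡ 63
35^41 ≡ 82
35^82 ≡ 1
So ord_83(35) = 82.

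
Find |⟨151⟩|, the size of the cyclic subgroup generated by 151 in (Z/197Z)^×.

196

By Lagrange's theorem, ord_197(151) divides φ(197) = 197 − 1 = 196 = 2^2 · 7^2.
Divisors of 196: 1, 2, 4, 7, 14, 28, 49, 98, 196.
Check 151^d mod 197 for each divisor in increasing order:
151^1 ≡ 151
151^2 ≡ 146
151^4 ≡ 40
151^7 ≡ 68
151^14 ≡ 93
151^28 ≡ 178
151^49 ≡ 14
151^98 ≡ 196
151^196 ≡ 1
The smallest such exponent is 196, so the order of 151 is 196.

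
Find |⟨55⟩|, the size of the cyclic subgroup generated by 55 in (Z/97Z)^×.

32

Since 55 ∈ (Z/97Z)^×, its order divides φ(97) = 97 − 1 = 96 = 2^5 · 3.
Divisors of 96: 1, 2, 3, 4, 6, 8, 12, 16, 24, 32, 48, 96.
Check 55^d mod 97 for each divisor in increasing order:
55^1 ≡ 55 (mod 97)
55^2 ≡ 18 (mod 97)
55^3 ≡ 20 (mod 97)
55^4 ≡ 33 (mod 97)
55^6 ≡ 12 (mod 97)
55^8 ≡ 22 (mod 97)
55^12 ≡ 47 (mod 97)
55^16 ≡ 96 (mod 97)
55^24 ≡ 75 (mod 97)
55^32 ≡ 1 (mod 97) ✓
So ord_97(55) = 32.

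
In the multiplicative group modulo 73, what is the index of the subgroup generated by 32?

8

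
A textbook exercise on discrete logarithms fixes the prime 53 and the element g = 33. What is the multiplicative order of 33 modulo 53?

ord(33) | φ(53) = 53 − 1 = 52 = 2^2 · 13.
Divisors of 52: 1, 2, 4, 13, 26, 52.
Evaluate successive powers at the divisors of 52:
33^1 ≡ 33
33^2 ≡ 29
33^4 ≡ 46
33^13 ≡ 23
33^26 ≡ 52
33^52 ≡ 1
Therefore the multiplicative order of 33 modulo 53 is 52.

52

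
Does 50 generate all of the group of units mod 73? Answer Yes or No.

No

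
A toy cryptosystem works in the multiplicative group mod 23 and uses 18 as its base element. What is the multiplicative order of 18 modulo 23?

11

ord(18) | φ(23) = 23 − 1 = 22 = 2 · 11.
Divisors of 22: 1, 2, 11, 22.
Check 18^d mod 23 for each divisor in increasing order:
18^1 ≡ 18 (mod 23)
18^2 ≡ 2 (mod 23)
18^11 ≡ 1 (mod 23) ✓
Therefore the multiplicative order of 18 modulo 23 is 11.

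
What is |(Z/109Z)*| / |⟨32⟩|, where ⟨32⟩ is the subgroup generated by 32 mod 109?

ord(32) | φ(109) = 109 − 1 = 108 = 2^2 · 3^3.
Divisors of 108: 1, 2, 3, 4, 6, 9, 12, 18, 27, 36, 54, 108.
Compute 32^d (mod 109) for the divisors d until we hit 1:
32^1 ≡ 32 (mod 109)
32^2 ≡ 43 (mod 109)
32^3 ≡ 68 (mod 109)
32^4 ≡ 105 (mod 109)
32^6 ≡ 46 (mod 109)
32^9 ≡ 76 (mod 109)
32^12 ≡ 45 (mod 109)
32^18 ≡ 108 (mod 109)
32^27 ≡ 33 (mod 109)
32^36 ≡ 1 (mod 109) ✓
The order of 32 is 36, so the subgroup it generates has 36 elements.
The index is φ(109) / ord(32) = 108 / 36 = 3.

3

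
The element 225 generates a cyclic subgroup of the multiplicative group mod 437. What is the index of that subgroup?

4

Since 225 ∈ (Z/437Z)^×, its order divides φ(437) = φ(19·23) = (19−1)·(23−1) = 18·22 = 396 = 2^2 · 3^2 · 11.
Divisors of 396: 1, 2, 3, 4, 6, 9, 11, 12, 18, 22, 33, 36, 44, 66, 99, 132, 198, 396.
Check 225^d mod 437 for each divisor in increasing order:
225^1 ≡ 225 (mod 437)
225^2 ≡ 370 (mod 437)
225^3 ≡ 220 (mod 437)
225^4 ≡ 119 (mod 437)
225^6 ≡ 330 (mod 437)
225^9 ≡ 58 (mod 437)
225^11 ≡ 47 (mod 437)
225^12 ≡ 87 (mod 437)
225^18 ≡ 305 (mod 437)
225^22 ≡ 24 (mod 437)
225^33 ≡ 254 (mod 437)
225^36 ≡ 381 (mod 437)
225^44 ≡ 139 (mod 437)
225^66 ≡ 277 (mod 437)
225^99 ≡ 1 (mod 437) ✓
Thus |⟨225⟩| = ord(225) = 99.
[(Z/437Z)^× : ⟨225⟩] = 396/99 = 4.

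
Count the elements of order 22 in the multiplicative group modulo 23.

φ(23) = 23 − 1 = 22 = 2 · 11.
In a cyclic group of order 22, there are φ(d) elements of order d for each divisor d of 22, and zero for non-divisors.
22 = 2 · 11 divides 22, and φ(22) = 10.

10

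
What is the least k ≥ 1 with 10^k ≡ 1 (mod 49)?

Since 10 ∈ (Z/49Z)^×, its order divides φ(49) = φ(7^2) = 7·(7−1) = 42 = 2 · 3 · 7.
Divisors of 42: 1, 2, 3, 6, 7, 14, 21, 42.
Compute 10^d (mod 49) for the divisors d until we hit 1:
10^1 ≡ 10 (mod 49)
10^2 ≡ 2 (mod 49)
10^3 ≡ 20 (mod 49)
10^6 ≡ 8 (mod 49)
10^7 ≡ 31 (mod 49)
10^14 ≡ 30 (mod 49)
10^21 ≡ 48 (mod 49)
10^42 ≡ 1 (mod 49) ✓
Hence ord(10) = 42.

42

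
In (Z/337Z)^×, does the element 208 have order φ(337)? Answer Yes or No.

No

φ(337) = 337 − 1 = 336 = 2^4 · 3 · 7.
An element g generates (Z/337Z)^× iff g^(336/q) ≢ 1 (mod 337) for each prime q ∈ {2, 3, 7}.
208^168 ≡ 1 (mod 337)  [q = 2: ≡ 1 ✗]
208^112 ≡ 208 (mod 337)  [q = 3: ≢ 1 ✓]
208^48 ≡ 1 (mod 337)  [q = 7: ≡ 1 ✗]
208^168 ≡ 1 shows ord(208) | 168, strictly less than φ(337); not a primitive root.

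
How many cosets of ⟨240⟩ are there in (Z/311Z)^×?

2

By Lagrange's theorem, ord_311(240) divides φ(311) = 311 − 1 = 310 = 2 · 5 · 31.
Divisors of 310: 1, 2, 5, 10, 31, 62, 155, 310.
Evaluate successive powers at the divisors of 310:
240^1 ≡ 240 (mod 311)
240^2 ≡ 65 (mod 311)
240^5 ≡ 140 (mod 311)
240^10 ≡ 7 (mod 311)
240^31 ≡ 216 (mod 311)
240^62 ≡ 6 (mod 311)
240^155 ≡ 1 (mod 311) ✓
The order of 240 is 155, so the subgroup it generates has 155 elements.
Index = |(Z/311Z)^×| / |⟨240⟩| = 310 / 155 = 2.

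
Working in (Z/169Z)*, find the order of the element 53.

The order of 53 must divide φ(169) = φ(13^2) = 13·(13−1) = 156 = 2^2 · 3 · 13.
Divisors of 156: 1, 2, 3, 4, 6, 12, 13, 26, 39, 52, 78, 156.
Evaluate successive powers at the divisors of 156:
53^1 ≡ 53 (mod 169)
53^2 ≡ 105 (mod 169)
53^3 ≡ 157 (mod 169)
53^4 ≡ 40 (mod 169)
53^6 ≡ 144 (mod 169)
53^12 ≡ 118 (mod 169)
53^13 ≡ 1 (mod 169) ✓
Therefore the multiplicative order of 53 modulo 169 is 13.

13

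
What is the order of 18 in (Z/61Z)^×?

The order of 18 must divide φ(61) = 61 − 1 = 60 = 2^2 · 3 · 5.
Divisors of 60: 1, 2, 3, 4, 5, 6, 10, 12, 15, 20, 30, 60.
Compute 18^d (mod 61) for the divisors d until we hit 1:
18^1 ≡ 18 (mod 61)
18^2 ≡ 19 (mod 61)
18^3 ≡ 37 (mod 61)
18^4 ≡ 56 (mod 61)
18^5 ≡ 32 (mod 61)
18^6 ≡ 27 (mod 61)
18^10 ≡ 48 (mod 61)
18^12 ≡ 58 (mod 61)
18^15 ≡ 11 (mod 61)
18^20 ≡ 47 (mod 61)
18^30 ≡ 60 (mod 61)
18^60 ≡ 1 (mod 61) ✓
Therefore the multiplicative order of 18 modulo 61 is 60.

60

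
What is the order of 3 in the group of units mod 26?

The order of 3 must divide φ(26) = φ(2)·φ(13) = 1·12 = 12 = 2^2 · 3.
Divisors of 12: 1, 2, 3, 4, 6, 12.
Evaluate successive powers at the divisors of 12:
3^1 ≡ 3
3^2 ≡ 9
3^3 ≡ 1
Therefore the multiplicative order of 3 modulo 26 is 3.

3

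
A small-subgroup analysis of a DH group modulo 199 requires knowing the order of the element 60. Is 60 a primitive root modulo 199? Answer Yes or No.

No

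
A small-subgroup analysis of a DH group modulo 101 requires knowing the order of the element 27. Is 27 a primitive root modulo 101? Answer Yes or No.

φ(101) = 101 − 1 = 100 = 2^2 · 5^2.
Test 27^(100/q) mod 101 for each prime factor q of 100:
27^50 ≡ 100 (mod 101)  [q = 2: ≢ 1 ✓]
27^20 ≡ 36 (mod 101)  [q = 5: ≢ 1 ✓]
None equal 1, so ord_101(27) = 100: 27 is a primitive root.

Yes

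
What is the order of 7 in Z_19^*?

3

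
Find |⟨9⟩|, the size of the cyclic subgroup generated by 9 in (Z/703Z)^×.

ord(9) | φ(703) = φ(19·37) = (19−1)·(37−1) = 18·36 = 648 = 2^3 · 3^4.
Divisors of 648: 1, 2, 3, 4, 6, 8, 9, 12, 18, 24, 27, 36, 54, 72, 81, 108, 162, 216, 324, 648.
Check 9^d mod 703 for each divisor in increasing order:
9^1 ≡ 9 (mod 703)
9^2 ≡ 81 (mod 703)
9^3 ≡ 26 (mod 703)
9^4 ≡ 234 (mod 703)
9^6 ≡ 676 (mod 703)
9^8 ≡ 625 (mod 703)
9^9 ≡ 1 (mod 703) ✓
Hence ord(9) = 9.

9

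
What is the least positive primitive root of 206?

5

φ(206) = φ(2)·φ(103) = 1·102 = 102 = 2 · 3 · 17.
Test candidates g = 2, 3, … against the prime factors q ∈ {2, 3, 17} of φ(206): g is a generator iff g^(102/q) ≢ 1 for every such q.
g = 2: gcd(2, 206) = 2 > 1, not a unit — skip.
g = 3: 3^51 ≡ 205; 3^34 ≡ 1 — hits 1, so not a primitive root.
g = 4: gcd(4, 206) = 2 > 1, not a unit — skip.
g = 5: 5^51 ≡ 205; 5^34 ≡ 159; 5^6 ≡ 175 — none is 1, so 5 is a primitive root.
So 5 is the smallest generator of (Z/206Z)^×.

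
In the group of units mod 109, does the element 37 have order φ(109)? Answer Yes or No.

Yes

φ(109) = 109 − 1 = 108 = 2^2 · 3^3.
Test 37^(108/q) mod 109 for each prime factor q of 108:
37^54 ≡ 108 (mod 109)  [q = 2: ≢ 1 ✓]
37^36 ≡ 45 (mod 109)  [q = 3: ≢ 1 ✓]
All checks pass, so 37 has order 108 and is a primitive root modulo 109.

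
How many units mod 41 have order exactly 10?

φ(41) = 41 − 1 = 40 = 2^3 · 5.
(Z/41Z)^× is cyclic (|G| = 40); a cyclic group of order m has exactly φ(d) elements of each order d | m, and none otherwise.
10 = 2 · 5 divides 40, and φ(10) = 4.

4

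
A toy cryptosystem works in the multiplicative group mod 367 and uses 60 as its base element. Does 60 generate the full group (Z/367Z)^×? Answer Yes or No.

No

φ(367) = 367 − 1 = 366 = 2 · 3 · 61.
Test 60^(366/q) mod 367 for each prime factor q of 366:
60^183 ≡ 1 (mod 367)  [q = 2: ≡ 1 ✗]
60^122 ≡ 83 (mod 367)  [q = 3: ≢ 1 ✓]
60^6 ≡ 145 (mod 367)  [q = 61: ≢ 1 ✓]
60^183 ≡ 1 shows ord(60) | 183, strictly less than φ(367); not a primitive root.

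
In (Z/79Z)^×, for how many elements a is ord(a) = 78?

φ(79) = 79 − 1 = 78 = 2 · 3 · 13.
(Z/79Z)^× is cyclic (|G| = 78); a cyclic group of order m has exactly φ(d) elements of each order d | m, and none otherwise.
78 = 2 · 3 · 13 divides 78, and φ(78) = 24.

24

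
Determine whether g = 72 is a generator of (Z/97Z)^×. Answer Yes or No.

No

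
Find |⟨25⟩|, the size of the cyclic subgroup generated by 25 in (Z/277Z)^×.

138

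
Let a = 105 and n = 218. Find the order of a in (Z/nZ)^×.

9

Since 105 ∈ (Z/218Z)^×, its order divides φ(218) = φ(2)·φ(109) = 1·108 = 108 = 2^2 · 3^3.
Divisors of 108: 1, 2, 3, 4, 6, 9, 12, 18, 27, 36, 54, 108.
Check 105^d mod 218 for each divisor in increasing order:
105^1 ≡ 105 (mod 218)
105^2 ≡ 125 (mod 218)
105^3 ≡ 45 (mod 218)
105^4 ≡ 147 (mod 218)
105^6 ≡ 63 (mod 218)
105^9 ≡ 1 (mod 218) ✓
Therefore the multiplicative order of 105 modulo 218 is 9.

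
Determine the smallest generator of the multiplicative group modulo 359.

7

φ(359) = 359 − 1 = 358 = 2 · 179.
g is a primitive root iff g^(358/q) ≢ 1 (mod 359) for each prime q ∈ {2, 179}.
g = 2: 2^179 ≡ 1 — hits 1, so not a primitive root.
g = 3: 3^179 ≡ 1 — hits 1, so not a primitive root.
g = 4: 4^179 ≡ 1 — hits 1, so not a primitive root.
g = 5: 5^179 ≡ 1 — hits 1, so not a primitive root.
g = 6: 6^179 ≡ 1 — hits 1, so not a primitive root.
g = 7: 7^179 ≡ 358; 7^2 ≡ 49 — none is 1, so 7 is a primitive root.
The smallest primitive root modulo 359 is 7.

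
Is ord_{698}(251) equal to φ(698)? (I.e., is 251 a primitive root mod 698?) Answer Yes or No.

No

φ(698) = φ(2)·φ(349) = 1·348 = 348 = 2^2 · 3 · 29.
251 is a primitive root mod 698 iff 251^(φ(698)/q) ≢ 1 for every prime q | φ(698), i.e. q ∈ {2, 3, 29}.
251^174 ≡ 697 (mod 698)  [q = 2: ≢ 1 ✓]
251^116 ≡ 1 (mod 698)  [q = 3: ≡ 1 ✗]
251^12 ≡ 313 (mod 698)  [q = 29: ≢ 1 ✓]
The check at q = 3 fails, so 251 generates a proper subgroup.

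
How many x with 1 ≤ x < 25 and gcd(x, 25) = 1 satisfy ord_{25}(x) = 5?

φ(25) = φ(5^2) = 5·(5−1) = 20 = 2^2 · 5.
In a cyclic group of order 20, there are φ(d) elements of order d for each divisor d of 20, and zero for non-divisors.
5 | 20, and φ(5) = 5 − 1 = 4.

4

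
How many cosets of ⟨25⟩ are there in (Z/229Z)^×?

ord(25) | φ(229) = 229 − 1 = 228 = 2^2 · 3 · 19.
Divisors of 228: 1, 2, 3, 4, 6, 12, 19, 38, 57, 76, 114, 228.
Evaluate successive powers at the divisors of 228:
25^1 ≡ 25 (mod 229)
25^2 ≡ 167 (mod 229)
25^3 ≡ 53 (mod 229)
25^4 ≡ 180 (mod 229)
25^6 ≡ 61 (mod 229)
25^12 ≡ 57 (mod 229)
25^19 ≡ 134 (mod 229)
25^38 ≡ 94 (mod 229)
25^57 ≡ 1 (mod 229) ✓
So ord_229(25) = 57, hence |⟨25⟩| = 57.
The index is φ(229) / ord(25) = 228 / 57 = 4.

4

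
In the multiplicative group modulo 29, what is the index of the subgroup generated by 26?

Since 26 ∈ (Z/29Z)^×, its order divides φ(29) = 29 − 1 = 28 = 2^2 · 7.
Divisors of 28: 1, 2, 4, 7, 14, 28.
Check 26^d mod 29 for each divisor in increasing order:
26^1 ≡ 26 (mod 29)
26^2 ≡ 9 (mod 29)
26^4 ≡ 23 (mod 29)
26^7 ≡ 17 (mod 29)
26^14 ≡ 28 (mod 29)
26^28 ≡ 1 (mod 29) ✓
So ord_29(26) = 28, hence |⟨26⟩| = 28.
[(Z/29Z)^× : ⟨26⟩] = 28/28 = 1.

1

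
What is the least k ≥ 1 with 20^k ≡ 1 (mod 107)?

106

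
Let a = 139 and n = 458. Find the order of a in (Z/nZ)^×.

The order of 139 must divide φ(458) = φ(2)·φ(229) = 1·228 = 228 = 2^2 · 3 · 19.
Divisors of 228: 1, 2, 3, 4, 6, 12, 19, 38, 57, 76, 114, 228.
Test each divisor d:
139^1 ≡ 139 (mod 458)
139^2 ≡ 85 (mod 458)
139^3 ≡ 365 (mod 458)
139^4 ≡ 355 (mod 458)
139^6 ≡ 405 (mod 458)
139^12 ≡ 61 (mod 458)
139^19 ≡ 369 (mod 458)
139^38 ≡ 135 (mod 458)
139^57 ≡ 351 (mod 458)
139^76 ≡ 363 (mod 458)
139^114 ≡ 457 (mod 458)
139^228 ≡ 1 (mod 458) ✓
So ord_458(139) = 228.

228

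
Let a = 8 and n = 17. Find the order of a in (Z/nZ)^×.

ord(8) | φ(17) = 17 − 1 = 16 = 2^4.
Divisors of 16: 1, 2, 4, 8, 16.
Evaluate successive powers at the divisors of 16:
8^1 ≡ 8
8^2 ≡ 13
8^4 ≡ 16
8^8 ≡ 1
Hence ord(8) = 8.

8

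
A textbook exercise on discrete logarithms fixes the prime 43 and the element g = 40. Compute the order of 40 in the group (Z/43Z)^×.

The order of 40 must divide φ(43) = 43 − 1 = 42 = 2 · 3 · 7.
Divisors of 42: 1, 2, 3, 6, 7, 14, 21, 42.
Compute 40^d (mod 43) for the divisors d until we hit 1:
40^1 ≡ 40
40^2 ≡ 9
40^3 ≡ 16
40^6 ≡ 41
40^7 ≡ 6
40^14 ≡ 36
40^21 ≡ 1
Hence ord(40) = 21.

21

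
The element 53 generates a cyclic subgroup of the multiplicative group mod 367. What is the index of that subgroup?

ord(53) | φ(367) = 367 − 1 = 366 = 2 · 3 · 61.
Divisors of 366: 1, 2, 3, 6, 61, 122, 183, 366.
Evaluate successive powers at the divisors of 366:
53^1 ≡ 53 (mod 367)
53^2 ≡ 240 (mod 367)
53^3 ≡ 242 (mod 367)
53^6 ≡ 211 (mod 367)
53^61 ≡ 283 (mod 367)
53^122 ≡ 83 (mod 367)
53^183 ≡ 1 (mod 367) ✓
The order of 53 is 183, so the subgroup it generates has 183 elements.
[(Z/367Z)^× : ⟨53⟩] = 366/183 = 2.

2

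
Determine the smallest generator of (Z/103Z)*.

5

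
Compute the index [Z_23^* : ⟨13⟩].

Since 13 ∈ (Z/23Z)^×, its order divides φ(23) = 23 − 1 = 22 = 2 · 11.
Divisors of 22: 1, 2, 11, 22.
Evaluate successive powers at the divisors of 22:
13^1 ≡ 13 (mod 23)
13^2 ≡ 8 (mod 23)
13^11 ≡ 1 (mod 23) ✓
So ord_23(13) = 11, hence |⟨13⟩| = 11.
The index is φ(23) / ord(13) = 22 / 11 = 2.

2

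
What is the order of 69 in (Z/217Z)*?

30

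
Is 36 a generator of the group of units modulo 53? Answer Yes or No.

φ(53) = 53 − 1 = 52 = 2^2 · 13.
It suffices to check that the order of 36 is not a proper divisor of 52: compute 36^(52/q) for q ∈ {2, 13}.
36^26 ≡ 1 (mod 53)  [q = 2: ≡ 1 ✗]
36^4 ≡ 46 (mod 53)  [q = 13: ≢ 1 ✓]
Since 36^26 ≡ 1, the order of 36 divides 26 < 52, so 36 is not a primitive root.

No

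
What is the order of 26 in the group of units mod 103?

51

The order of 26 must divide φ(103) = 103 − 1 = 102 = 2 · 3 · 17.
Divisors of 102: 1, 2, 3, 6, 17, 34, 51, 102.
Compute 26^d (mod 103) for the divisors d until we hit 1:
26^1 ≡ 26 (mod 103)
26^2 ≡ 58 (mod 103)
26^3 ≡ 66 (mod 103)
26^6 ≡ 30 (mod 103)
26^17 ≡ 56 (mod 103)
26^34 ≡ 46 (mod 103)
26^51 ≡ 1 (mod 103) ✓
Hence ord(26) = 51.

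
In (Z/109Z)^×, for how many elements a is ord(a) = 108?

36

φ(109) = 109 − 1 = 108 = 2^2 · 3^3.
(Z/109Z)^× is cyclic (|G| = 108); a cyclic group of order m has exactly φ(d) elements of each order d | m, and none otherwise.
108 = 2^2 · 3^3 divides 108, and φ(108) = 36.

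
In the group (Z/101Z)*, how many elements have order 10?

4

φ(101) = 101 − 1 = 100 = 2^2 · 5^2.
In a cyclic group of order 100, there are φ(d) elements of order d for each divisor d of 100, and zero for non-divisors.
10 = 2 · 5 divides 100, and φ(10) = 4.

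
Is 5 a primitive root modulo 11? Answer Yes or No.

φ(11) = 11 − 1 = 10 = 2 · 5.
5 is a primitive root mod 11 iff 5^(φ(11)/q) ≢ 1 for every prime q | φ(11), i.e. q ∈ {2, 5}.
5^5 ≡ 1 (mod 11)  [q = 2: ≡ 1 ✗]
5^2 ≡ 3 (mod 11)  [q = 5: ≢ 1 ✓]
The check at q = 2 fails, so 5 generates a proper subgroup.

No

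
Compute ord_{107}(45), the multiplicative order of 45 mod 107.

106

ord(45) | φ(107) = 107 − 1 = 106 = 2 · 53.
Divisors of 106: 1, 2, 53, 106.
Evaluate successive powers at the divisors of 106:
45^1 ≡ 45 (mod 107)
45^2 ≡ 99 (mod 107)
45^53 ≡ 106 (mod 107)
45^106 ≡ 1 (mod 107) ✓
Therefore the multiplicative order of 45 modulo 107 is 106.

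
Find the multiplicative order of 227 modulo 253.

110

Since 227 ∈ (Z/253Z)^×, its order divides φ(253) = φ(11·23) = (11−1)·(23−1) = 10·22 = 220 = 2^2 · 5 · 11.
Divisors of 220: 1, 2, 4, 5, 10, 11, 20, 22, 44, 55, 110, 220.
Check 227^d mod 253 for each divisor in increasing order:
227^1 ≡ 227 (mod 253)
227^2 ≡ 170 (mod 253)
227^4 ≡ 58 (mod 253)
227^5 ≡ 10 (mod 253)
227^10 ≡ 100 (mod 253)
227^11 ≡ 183 (mod 253)
227^20 ≡ 133 (mod 253)
227^22 ≡ 93 (mod 253)
227^44 ≡ 47 (mod 253)
227^55 ≡ 252 (mod 253)
227^110 ≡ 1 (mod 253) ✓
So ord_253(227) = 110.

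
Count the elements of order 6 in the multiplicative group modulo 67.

2

φ(67) = 67 − 1 = 66 = 2 · 3 · 11.
Since (Z/67Z)^× is cyclic of order 66, the number of elements of order d is φ(d) when d | 66 and 0 otherwise.
6 = 2 · 3 divides 66, and φ(6) = 2.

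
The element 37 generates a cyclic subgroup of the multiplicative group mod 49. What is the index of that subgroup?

ord(37) | φ(49) = φ(7^2) = 7·(7−1) = 42 = 2 · 3 · 7.
Divisors of 42: 1, 2, 3, 6, 7, 14, 21, 42.
Test each divisor d:
37^1 ≡ 37
37^2 ≡ 46
37^3 ≡ 36
37^6 ≡ 22
37^7 ≡ 30
37^14 ≡ 18
37^21 ≡ 1
The order of 37 is 21, so the subgroup it generates has 21 elements.
The index is φ(49) / ord(37) = 42 / 21 = 2.

2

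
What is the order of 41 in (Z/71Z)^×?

ord(41) | φ(71) = 71 − 1 = 70 = 2 · 5 · 7.
Divisors of 70: 1, 2, 5, 7, 10, 14, 35, 70.
Test each divisor d:
41^1 ≡ 41 (mod 71)
41^2 ≡ 48 (mod 71)
41^5 ≡ 34 (mod 71)
41^7 ≡ 70 (mod 71)
41^10 ≡ 20 (mod 71)
41^14 ≡ 1 (mod 71) ✓
The smallest such exponent is 14, so the order of 41 is 14.

14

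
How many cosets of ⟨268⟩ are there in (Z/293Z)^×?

4

The order of 268 must divide φ(293) = 293 − 1 = 292 = 2^2 · 73.
Divisors of 292: 1, 2, 4, 73, 146, 292.
Compute 268^d (mod 293) for the divisors d until we hit 1:
268^1 ≡ 268
268^2 ≡ 39
268^4 ≡ 56
268^73 ≡ 1
So ord_293(268) = 73, hence |⟨268⟩| = 73.
Index = |(Z/293Z)^×| / |⟨268⟩| = 292 / 73 = 4.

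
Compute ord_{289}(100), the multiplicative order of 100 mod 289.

The order of 100 must divide φ(289) = φ(17^2) = 17·(17−1) = 272 = 2^4 · 17.
Divisors of 272: 1, 2, 4, 8, 16, 17, 34, 68, 136, 272.
Compute 100^d (mod 289) for the divisors d until we hit 1:
100^1 ≡ 100 (mod 289)
100^2 ≡ 174 (mod 289)
100^4 ≡ 220 (mod 289)
100^8 ≡ 137 (mod 289)
100^16 ≡ 273 (mod 289)
100^17 ≡ 134 (mod 289)
100^34 ≡ 38 (mod 289)
100^68 ≡ 288 (mod 289)
100^136 ≡ 1 (mod 289) ✓
The smallest such exponent is 136, so the order of 100 is 136.

136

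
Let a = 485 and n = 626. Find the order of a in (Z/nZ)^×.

The order of 485 must divide φ(626) = φ(2)·φ(313) = 1·312 = 312 = 2^3 · 3 · 13.
Divisors of 312: 1, 2, 3, 4, 6, 8, 12, 13, 24, 26, 39, 52, 78, 104, 156, 312.
Compute 485^d (mod 626) for the divisors d until we hit 1:
485^1 ≡ 485 (mod 626)
485^2 ≡ 475 (mod 626)
485^3 ≡ 7 (mod 626)
485^4 ≡ 265 (mod 626)
485^6 ≡ 49 (mod 626)
485^8 ≡ 113 (mod 626)
485^12 ≡ 523 (mod 626)
485^13 ≡ 125 (mod 626)
485^24 ≡ 593 (mod 626)
485^26 ≡ 601 (mod 626)
485^39 ≡ 5 (mod 626)
485^52 ≡ 625 (mod 626)
485^78 ≡ 25 (mod 626)
485^104 ≡ 1 (mod 626) ✓
So ord_626(485) = 104.

104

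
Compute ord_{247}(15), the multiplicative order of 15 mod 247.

36

ord(15) | φ(247) = φ(13·19) = (13−1)·(19−1) = 12·18 = 216 = 2^3 · 3^3.
Divisors of 216: 1, 2, 3, 4, 6, 8, 9, 12, 18, 24, 27, 36, 54, 72, 108, 216.
Evaluate successive powers at the divisors of 216:
15^1 ≡ 15
15^2 ≡ 225
15^3 ≡ 164
15^4 ≡ 237
15^6 ≡ 220
15^8 ≡ 100
15^9 ≡ 18
15^12 ≡ 235
15^18 ≡ 77
15^24 ≡ 144
15^27 ≡ 151
15^36 ≡ 1
The smallest such exponent is 36, so the order of 15 is 36.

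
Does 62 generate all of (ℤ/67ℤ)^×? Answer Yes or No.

φ(67) = 67 − 1 = 66 = 2 · 3 · 11.
An element g generates (Z/67Z)^× iff g^(66/q) ≢ 1 (mod 67) for each prime q ∈ {2, 3, 11}.
62^33 ≡ 1 (mod 67)  [q = 2: ≡ 1 ✗]
62^22 ≡ 1 (mod 67)  [q = 3: ≡ 1 ✗]
62^6 ≡ 14 (mod 67)  [q = 11: ≢ 1 ✓]
The check at q = 2 fails, so 62 generates a proper subgroup.

No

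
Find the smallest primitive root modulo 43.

φ(43) = 43 − 1 = 42 = 2 · 3 · 7.
Test candidates g = 2, 3, … against the prime factors q ∈ {2, 3, 7} of φ(43): g is a generator iff g^(42/q) ≢ 1 for every such q.
g = 2: 2^21 ≡ 42; 2^14 ≡ 1 — hits 1, so not a primitive root.
g = 3: 3^21 ≡ 42; 3^14 ≡ 36; 3^6 ≡ 41 — none is 1, so 3 is a primitive root.
The smallest primitive root modulo 43 is 3.

3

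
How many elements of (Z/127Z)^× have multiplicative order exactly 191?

0

φ(127) = 127 − 1 = 126 = 2 · 3^2 · 7.
In a cyclic group of order 126, there are φ(d) elements of order d for each divisor d of 126, and zero for non-divisors.
Here 126 is not a multiple of 191, so there are no elements of order 191.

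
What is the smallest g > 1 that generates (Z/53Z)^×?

2

φ(53) = 53 − 1 = 52 = 2^2 · 13.
Test candidates g = 2, 3, … against the prime factors q ∈ {2, 13} of φ(53): g is a generator iff g^(52/q) ≢ 1 for every such q.
g = 2: 2^26 ≡ 52; 2^4 ≡ 16 — none is 1, so 2 is a primitive root.
So 2 is the smallest generator of (Z/53Z)^×.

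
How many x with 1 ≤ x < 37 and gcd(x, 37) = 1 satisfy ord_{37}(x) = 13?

0

φ(37) = 37 − 1 = 36 = 2^2 · 3^2.
Since (Z/37Z)^× is cyclic of order 36, the number of elements of order d is φ(d) when d | 36 and 0 otherwise.
Since 13 ∤ 36, the count is 0.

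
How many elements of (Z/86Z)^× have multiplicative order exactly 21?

12

φ(86) = φ(2)·φ(43) = 1·42 = 42 = 2 · 3 · 7.
In a cyclic group of order 42, there are φ(d) elements of order d for each divisor d of 42, and zero for non-divisors.
21 = 3 · 7 divides 42, and φ(21) = 12.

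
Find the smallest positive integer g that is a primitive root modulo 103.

φ(103) = 103 − 1 = 102 = 2 · 3 · 17.
Test candidates g = 2, 3, … against the prime factors q ∈ {2, 3, 17} of φ(103): g is a generator iff g^(102/q) ≢ 1 for every such q.
g = 2: 2^51 ≡ 1 — hits 1, so not a primitive root.
g = 3: 3^51 ≡ 102; 3^34 ≡ 1 — hits 1, so not a primitive root.
g = 4: 4^51 ≡ 1 — hits 1, so not a primitive root.
g = 5: 5^51 ≡ 102; 5^34 ≡ 56; 5^6 ≡ 72 — none is 1, so 5 is a primitive root.
So 5 is the smallest generator of (Z/103Z)^×.

5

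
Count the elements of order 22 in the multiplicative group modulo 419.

10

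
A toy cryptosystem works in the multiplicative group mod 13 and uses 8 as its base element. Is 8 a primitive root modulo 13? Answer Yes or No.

No

φ(13) = 13 − 1 = 12 = 2^2 · 3.
It suffices to check that the order of 8 is not a proper divisor of 12: compute 8^(12/q) for q ∈ {2, 3}.
8^6 ≡ 12 (mod 13)  [q = 2: ≢ 1 ✓]
8^4 ≡ 1 (mod 13)  [q = 3: ≡ 1 ✗]
Since 8^4 ≡ 1, the order of 8 divides 4 < 12, so 8 is not a primitive root.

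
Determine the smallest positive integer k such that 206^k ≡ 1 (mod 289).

136

The order of 206 must divide φ(289) = φ(17^2) = 17·(17−1) = 272 = 2^4 · 17.
Divisors of 272: 1, 2, 4, 8, 16, 17, 34, 68, 136, 272.
Check 206^d mod 289 for each divisor in increasing order:
206^1 ≡ 206 (mod 289)
206^2 ≡ 242 (mod 289)
206^4 ≡ 186 (mod 289)
206^8 ≡ 205 (mod 289)
206^16 ≡ 120 (mod 289)
206^17 ≡ 155 (mod 289)
206^34 ≡ 38 (mod 289)
206^68 ≡ 288 (mod 289)
206^136 ≡ 1 (mod 289) ✓
So ord_289(206) = 136.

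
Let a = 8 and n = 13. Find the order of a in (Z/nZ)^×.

4

By Lagrange's theorem, ord_13(8) divides φ(13) = 13 − 1 = 12 = 2^2 · 3.
Divisors of 12: 1, 2, 3, 4, 6, 12.
Test each divisor d:
8^1 ≡ 8 (mod 13)
8^2 ≡ 12 (mod 13)
8^3 ≡ 5 (mod 13)
8^4 ≡ 1 (mod 13) ✓
Hence ord(8) = 4.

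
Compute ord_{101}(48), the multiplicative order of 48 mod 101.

100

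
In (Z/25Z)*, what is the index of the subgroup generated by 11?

The order of 11 must divide φ(25) = φ(5^2) = 5·(5−1) = 20 = 2^2 · 5.
Divisors of 20: 1, 2, 4, 5, 10, 20.
Compute 11^d (mod 25) for the divisors d until we hit 1:
11^1 ≡ 11 (mod 25)
11^2 ≡ 21 (mod 25)
11^4 ≡ 16 (mod 25)
11^5 ≡ 1 (mod 25) ✓
So ord_25(11) = 5, hence |⟨11⟩| = 5.
[(Z/25Z)^× : ⟨11⟩] = 20/5 = 4.

4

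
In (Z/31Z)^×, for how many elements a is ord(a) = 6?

φ(31) = 31 − 1 = 30 = 2 · 3 · 5.
Since (Z/31Z)^× is cyclic of order 30, the number of elements of order d is φ(d) when d | 30 and 0 otherwise.
6 = 2 · 3 divides 30, and φ(6) = 2.

2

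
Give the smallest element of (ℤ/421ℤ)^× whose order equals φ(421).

2

φ(421) = 421 − 1 = 420 = 2^2 · 3 · 5 · 7.
Test candidates g = 2, 3, … against the prime factors q ∈ {2, 3, 5, 7} of φ(421): g is a generator iff g^(420/q) ≢ 1 for every such q.
g = 2: 2^210 ≡ 420; 2^140 ≡ 400; 2^84 ≡ 279; 2^60 ≡ 370 — none is 1, so 2 is a primitive root.
The smallest primitive root modulo 421 is 2.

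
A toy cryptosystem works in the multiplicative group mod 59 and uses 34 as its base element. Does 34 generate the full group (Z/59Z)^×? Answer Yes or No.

φ(59) = 59 − 1 = 58 = 2 · 29.
An element g generates (Z/59Z)^× iff g^(58/q) ≢ 1 (mod 59) for each prime q ∈ {2, 29}.
34^29 ≡ 58 (mod 59)  [q = 2: ≢ 1 ✓]
34^2 ≡ 35 (mod 59)  [q = 29: ≢ 1 ✓]
All checks pass, so 34 has order 58 and is a primitive root modulo 59.

Yes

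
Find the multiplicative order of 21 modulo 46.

22

ord(21) | φ(46) = φ(2)·φ(23) = 1·22 = 22 = 2 · 11.
Divisors of 22: 1, 2, 11, 22.
Test each divisor d:
21^1 ≡ 21 (mod 46)
21^2 ≡ 27 (mod 46)
21^11 ≡ 45 (mod 46)
21^22 ≡ 1 (mod 46) ✓
The smallest such exponent is 22, so the order of 21 is 22.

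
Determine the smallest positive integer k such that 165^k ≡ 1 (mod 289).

272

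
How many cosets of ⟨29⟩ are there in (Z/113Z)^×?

By Lagrange's theorem, ord_113(29) divides φ(113) = 113 − 1 = 112 = 2^4 · 7.
Divisors of 112: 1, 2, 4, 7, 8, 14, 16, 28, 56, 112.
Test each divisor d:
29^1 ≡ 29 (mod 113)
29^2 ≡ 50 (mod 113)
29^4 ≡ 14 (mod 113)
29^7 ≡ 73 (mod 113)
29^8 ≡ 83 (mod 113)
29^14 ≡ 18 (mod 113)
29^16 ≡ 109 (mod 113)
29^28 ≡ 98 (mod 113)
29^56 ≡ 112 (mod 113)
29^112 ≡ 1 (mod 113) ✓
Thus |⟨29⟩| = ord(29) = 112.
[(Z/113Z)^× : ⟨29⟩] = 112/112 = 1.

1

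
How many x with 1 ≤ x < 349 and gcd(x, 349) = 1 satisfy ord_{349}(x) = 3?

φ(349) = 349 − 1 = 348 = 2^2 · 3 · 29.
In a cyclic group of order 348, there are φ(d) elements of order d for each divisor d of 348, and zero for non-divisors.
3 | 348, and φ(3) = 3 − 1 = 2.

2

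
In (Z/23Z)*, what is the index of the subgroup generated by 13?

The order of 13 must divide φ(23) = 23 − 1 = 22 = 2 · 11.
Divisors of 22: 1, 2, 11, 22.
Test each divisor d:
13^1 ≡ 13 (mod 23)
13^2 ≡ 8 (mod 23)
13^11 ≡ 1 (mod 23) ✓
The order of 13 is 11, so the subgroup it generates has 11 elements.
Index = |(Z/23Z)^×| / |⟨13⟩| = 22 / 11 = 2.

2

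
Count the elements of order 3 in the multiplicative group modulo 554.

2

φ(554) = φ(2)·φ(277) = 1·276 = 276 = 2^2 · 3 · 23.
(Z/554Z)^× is cyclic (|G| = 276); a cyclic group of order m has exactly φ(d) elements of each order d | m, and none otherwise.
3 | 276, and φ(3) = 3 − 1 = 2.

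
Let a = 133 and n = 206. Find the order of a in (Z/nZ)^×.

17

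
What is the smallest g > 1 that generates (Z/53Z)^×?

2

φ(53) = 53 − 1 = 52 = 2^2 · 13.
Test candidates g = 2, 3, … against the prime factors q ∈ {2, 13} of φ(53): g is a generator iff g^(52/q) ≢ 1 for every such q.
g = 2: 2^26 ≡ 52; 2^4 ≡ 16 — none is 1, so 2 is a primitive root.
So 2 is the smallest generator of (Z/53Z)^×.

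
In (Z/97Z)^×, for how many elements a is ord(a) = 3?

2

φ(97) = 97 − 1 = 96 = 2^5 · 3.
In a cyclic group of order 96, there are φ(d) elements of order d for each divisor d of 96, and zero for non-divisors.
3 | 96, and φ(3) = 3 − 1 = 2.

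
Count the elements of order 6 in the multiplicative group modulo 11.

φ(11) = 11 − 1 = 10 = 2 · 5.
In a cyclic group of order 10, there are φ(d) elements of order d for each divisor d of 10, and zero for non-divisors.
6 does not divide 10, so no element of (Z/11Z)^× has order 6.

0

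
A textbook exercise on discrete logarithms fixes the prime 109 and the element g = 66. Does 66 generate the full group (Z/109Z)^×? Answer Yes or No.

φ(109) = 109 − 1 = 108 = 2^2 · 3^3.
It suffices to check that the order of 66 is not a proper divisor of 108: compute 66^(108/q) for q ∈ {2, 3}.
66^54 ≡ 1 (mod 109)  [q = 2: ≡ 1 ✗]
66^36 ≡ 1 (mod 109)  [q = 3: ≡ 1 ✗]
66^54 ≡ 1 shows ord(66) | 54, strictly less than φ(109); not a primitive root.

No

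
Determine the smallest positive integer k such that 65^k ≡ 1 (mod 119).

48

ord(65) | φ(119) = φ(7·17) = (7−1)·(17−1) = 6·16 = 96 = 2^5 · 3.
Divisors of 96: 1, 2, 3, 4, 6, 8, 12, 16, 24, 32, 48, 96.
Compute 65^d (mod 119) for the divisors d until we hit 1:
65^1 ≡ 65 (mod 119)
65^2 ≡ 60 (mod 119)
65^3 ≡ 92 (mod 119)
65^4 ≡ 30 (mod 119)
65^6 ≡ 15 (mod 119)
65^8 ≡ 67 (mod 119)
65^12 ≡ 106 (mod 119)
65^16 ≡ 86 (mod 119)
65^24 ≡ 50 (mod 119)
65^32 ≡ 18 (mod 119)
65^48 ≡ 1 (mod 119) ✓
Hence ord(65) = 48.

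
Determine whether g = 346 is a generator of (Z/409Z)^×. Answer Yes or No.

No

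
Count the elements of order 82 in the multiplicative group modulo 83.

40

φ(83) = 83 − 1 = 82 = 2 · 41.
(Z/83Z)^× is cyclic (|G| = 82); a cyclic group of order m has exactly φ(d) elements of each order d | m, and none otherwise.
82 = 2 · 41 divides 82, and φ(82) = 40.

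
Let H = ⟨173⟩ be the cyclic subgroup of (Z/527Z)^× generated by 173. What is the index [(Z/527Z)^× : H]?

2

The order of 173 must divide φ(527) = φ(17·31) = (17−1)·(31−1) = 16·30 = 480 = 2^5 · 3 · 5.
Divisors of 480: 1, 2, 3, 4, 5, 6, 8, 10, 12, 15, 16, 20, 24, 30, 32, 40, 48, 60, 80, 96, 120, 160, 240, 480.
Evaluate successive powers at the divisors of 480:
173^1 ≡ 173 (mod 527)
173^2 ≡ 417 (mod 527)
173^3 ≡ 469 (mod 527)
173^4 ≡ 506 (mod 527)
173^5 ≡ 56 (mod 527)
173^6 ≡ 202 (mod 527)
173^8 ≡ 441 (mod 527)
173^10 ≡ 501 (mod 527)
173^12 ≡ 225 (mod 527)
173^15 ≡ 125 (mod 527)
173^16 ≡ 18 (mod 527)
173^20 ≡ 149 (mod 527)
173^24 ≡ 33 (mod 527)
173^30 ≡ 342 (mod 527)
173^32 ≡ 324 (mod 527)
173^40 ≡ 67 (mod 527)
173^48 ≡ 35 (mod 527)
173^60 ≡ 497 (mod 527)
173^80 ≡ 273 (mod 527)
173^96 ≡ 171 (mod 527)
173^120 ≡ 373 (mod 527)
173^160 ≡ 222 (mod 527)
173^240 ≡ 1 (mod 527) ✓
The order of 173 is 240, so the subgroup it generates has 240 elements.
Index = |(Z/527Z)^×| / |⟨173⟩| = 480 / 240 = 2.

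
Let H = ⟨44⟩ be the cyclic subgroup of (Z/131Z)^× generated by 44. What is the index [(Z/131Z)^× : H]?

By Lagrange's theorem, ord_131(44) divides φ(131) = 131 − 1 = 130 = 2 · 5 · 13.
Divisors of 130: 1, 2, 5, 10, 13, 26, 65, 130.
Evaluate successive powers at the divisors of 130:
44^1 ≡ 44
44^2 ≡ 102
44^5 ≡ 62
44^10 ≡ 45
44^13 ≡ 89
44^26 ≡ 61
44^65 ≡ 1
The order of 44 is 65, so the subgroup it generates has 65 elements.
Index = |(Z/131Z)^×| / |⟨44⟩| = 130 / 65 = 2.

2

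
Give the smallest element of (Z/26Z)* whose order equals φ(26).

φ(26) = φ(2)·φ(13) = 1·12 = 12 = 2^2 · 3.
g is a primitive root iff g^(12/q) ≢ 1 (mod 26) for each prime q ∈ {2, 3}.
g = 2: gcd(2, 26) = 2 > 1, not a unit — skip.
g = 3: 3^6 ≡ 1 — hits 1, so not a primitive root.
g = 4: gcd(4, 26) = 2 > 1, not a unit — skip.
g = 5: 5^6 ≡ 25; 5^4 ≡ 1 — hits 1, so not a primitive root.
g = 6: gcd(6, 26) = 2 > 1, not a unit — skip.
g = 7: 7^6 ≡ 25; 7^4 ≡ 9 — none is 1, so 7 is a primitive root.
So 7 is the smallest generator of (Z/26Z)^×.

7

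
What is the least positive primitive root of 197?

2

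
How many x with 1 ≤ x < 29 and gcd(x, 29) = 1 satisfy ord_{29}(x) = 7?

φ(29) = 29 − 1 = 28 = 2^2 · 7.
(Z/29Z)^× is cyclic (|G| = 28); a cyclic group of order m has exactly φ(d) elements of each order d | m, and none otherwise.
7 | 28, and φ(7) = 7 − 1 = 6.

6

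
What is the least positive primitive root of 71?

7

φ(71) = 71 − 1 = 70 = 2 · 5 · 7.
Test candidates g = 2, 3, … against the prime factors q ∈ {2, 5, 7} of φ(71): g is a generator iff g^(70/q) ≢ 1 for every such q.
g = 2: 2^35 ≡ 1 — hits 1, so not a primitive root.
g = 3: 3^35 ≡ 1 — hits 1, so not a primitive root.
g = 4: 4^35 ≡ 1 — hits 1, so not a primitive root.
g = 5: 5^35 ≡ 1 — hits 1, so not a primitive root.
g = 6: 6^35 ≡ 1 — hits 1, so not a primitive root.
g = 7: 7^35 ≡ 70; 7^14 ≡ 54; 7^10 ≡ 45 — none is 1, so 7 is a primitive root.
Hence the least primitive root of 71 is 7.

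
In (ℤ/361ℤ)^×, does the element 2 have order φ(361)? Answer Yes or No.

φ(361) = φ(19^2) = 19·(19−1) = 342 = 2 · 3^2 · 19.
Test 2^(342/q) mod 361 for each prime factor q of 342:
2^171 ≡ 360 (mod 361)  [q = 2: ≢ 1 ✓]
2^114 ≡ 292 (mod 361)  [q = 3: ≢ 1 ✓]
2^18 ≡ 58 (mod 361)  [q = 19: ≢ 1 ✓]
Every test exponent gives a nontrivial residue, hence 2 generates the full group.

Yes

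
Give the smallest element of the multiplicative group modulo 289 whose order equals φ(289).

3

φ(289) = φ(17^2) = 17·(17−1) = 272 = 2^4 · 17.
g is a primitive root iff g^(272/q) ≢ 1 (mod 289) for each prime q ∈ {2, 17}.
g = 2: 2^136 ≡ 1 — hits 1, so not a primitive root.
g = 3: 3^136 ≡ 288; 3^16 ≡ 171 — none is 1, so 3 is a primitive root.
Hence the least primitive root of 289 is 3.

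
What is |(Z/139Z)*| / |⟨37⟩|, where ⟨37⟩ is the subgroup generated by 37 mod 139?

2

By Lagrange's theorem, ord_139(37) divides φ(139) = 139 − 1 = 138 = 2 · 3 · 23.
Divisors of 138: 1, 2, 3, 6, 23, 46, 69, 138.
Compute 37^d (mod 139) for the divisors d until we hit 1:
37^1 ≡ 37
37^2 ≡ 118
37^3 ≡ 57
37^6 ≡ 52
37^23 ≡ 96
37^46 ≡ 42
37^69 ≡ 1
Thus |⟨37⟩| = ord(37) = 69.
Index = |(Z/139Z)^×| / |⟨37⟩| = 138 / 69 = 2.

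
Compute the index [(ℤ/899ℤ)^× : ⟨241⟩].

4

ord(241) | φ(899) = φ(29·31) = (29−1)·(31−1) = 28·30 = 840 = 2^3 · 3 · 5 · 7.
Divisors of 840: 1, 2, 3, 4, 5, 6, 7, 8, 10, 12, 14, 15, 20, 21, 24, 28, 30, 35, 40, 42, 56, 60, 70, 84, 105, 120, 140, 168, 210, 280, 420, 840.
Compute 241^d (mod 899) for the divisors d until we hit 1:
241^1 ≡ 241 (mod 899)
241^2 ≡ 545 (mod 899)
241^3 ≡ 91 (mod 899)
241^4 ≡ 355 (mod 899)
241^5 ≡ 150 (mod 899)
241^6 ≡ 190 (mod 899)
241^7 ≡ 840 (mod 899)
241^8 ≡ 165 (mod 899)
241^10 ≡ 25 (mod 899)
241^12 ≡ 140 (mod 899)
241^14 ≡ 784 (mod 899)
241^15 ≡ 154 (mod 899)
241^20 ≡ 625 (mod 899)
241^21 ≡ 492 (mod 899)
241^24 ≡ 721 (mod 899)
241^28 ≡ 639 (mod 899)
241^30 ≡ 342 (mod 899)
241^35 ≡ 57 (mod 899)
241^40 ≡ 459 (mod 899)
241^42 ≡ 233 (mod 899)
241^56 ≡ 175 (mod 899)
241^60 ≡ 94 (mod 899)
241^70 ≡ 552 (mod 899)
241^84 ≡ 349 (mod 899)
241^105 ≡ 898 (mod 899)
241^120 ≡ 745 (mod 899)
241^140 ≡ 842 (mod 899)
241^168 ≡ 436 (mod 899)
241^210 ≡ 1 (mod 899) ✓
Thus |⟨241⟩| = ord(241) = 210.
Index = |(Z/899Z)^×| / |⟨241⟩| = 840 / 210 = 4.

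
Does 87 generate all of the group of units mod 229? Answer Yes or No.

φ(229) = 229 − 1 = 228 = 2^2 · 3 · 19.
An element g generates (Z/229Z)^× iff g^(228/q) ≢ 1 (mod 229) for each prime q ∈ {2, 3, 19}.
87^114 ≡ 228 (mod 229)  [q = 2: ≢ 1 ✓]
87^76 ≡ 94 (mod 229)  [q = 3: ≢ 1 ✓]
87^12 ≡ 53 (mod 229)  [q = 19: ≢ 1 ✓]
Every test exponent gives a nontrivial residue, hence 87 generates the full group.

Yes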